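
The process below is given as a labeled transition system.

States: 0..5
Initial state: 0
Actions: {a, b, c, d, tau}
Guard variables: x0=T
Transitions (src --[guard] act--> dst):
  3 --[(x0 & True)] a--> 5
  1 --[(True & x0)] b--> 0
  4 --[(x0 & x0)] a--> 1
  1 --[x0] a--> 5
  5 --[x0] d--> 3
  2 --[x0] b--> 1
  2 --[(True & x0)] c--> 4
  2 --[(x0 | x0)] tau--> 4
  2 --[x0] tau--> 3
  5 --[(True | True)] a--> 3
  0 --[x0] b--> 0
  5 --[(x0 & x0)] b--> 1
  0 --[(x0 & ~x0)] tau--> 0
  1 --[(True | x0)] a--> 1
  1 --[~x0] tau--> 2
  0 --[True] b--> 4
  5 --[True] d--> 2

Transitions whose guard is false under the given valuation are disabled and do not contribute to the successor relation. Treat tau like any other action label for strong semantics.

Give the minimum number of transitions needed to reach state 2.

Layered search for 2:
  L0 = {0}
  L1 = {4}
  L2 = {1}
  L3 = {5}
  L4 = {2,3}
2 enters at depth 4; path b·a·a·d

Answer: 4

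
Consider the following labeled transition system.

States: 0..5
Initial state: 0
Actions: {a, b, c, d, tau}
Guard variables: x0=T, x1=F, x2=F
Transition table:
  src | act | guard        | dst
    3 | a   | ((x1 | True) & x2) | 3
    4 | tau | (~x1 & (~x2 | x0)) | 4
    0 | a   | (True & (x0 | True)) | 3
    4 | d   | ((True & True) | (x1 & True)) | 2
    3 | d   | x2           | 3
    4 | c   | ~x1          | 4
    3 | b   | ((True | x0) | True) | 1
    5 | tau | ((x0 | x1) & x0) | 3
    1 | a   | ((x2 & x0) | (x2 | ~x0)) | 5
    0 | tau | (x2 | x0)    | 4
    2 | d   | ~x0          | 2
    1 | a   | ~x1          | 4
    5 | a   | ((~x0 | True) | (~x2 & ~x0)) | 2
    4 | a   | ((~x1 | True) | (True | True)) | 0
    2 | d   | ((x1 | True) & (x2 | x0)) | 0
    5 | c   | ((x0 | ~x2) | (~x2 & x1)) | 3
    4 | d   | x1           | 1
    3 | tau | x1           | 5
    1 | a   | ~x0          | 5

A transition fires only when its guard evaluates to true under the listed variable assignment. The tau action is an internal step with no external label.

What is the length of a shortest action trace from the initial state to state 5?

Layered search for 5:
  Layer 0: {0}
  Layer 1: {3,4}
  Layer 2: {1,2}
5 never appears.

Answer: UNREACHABLE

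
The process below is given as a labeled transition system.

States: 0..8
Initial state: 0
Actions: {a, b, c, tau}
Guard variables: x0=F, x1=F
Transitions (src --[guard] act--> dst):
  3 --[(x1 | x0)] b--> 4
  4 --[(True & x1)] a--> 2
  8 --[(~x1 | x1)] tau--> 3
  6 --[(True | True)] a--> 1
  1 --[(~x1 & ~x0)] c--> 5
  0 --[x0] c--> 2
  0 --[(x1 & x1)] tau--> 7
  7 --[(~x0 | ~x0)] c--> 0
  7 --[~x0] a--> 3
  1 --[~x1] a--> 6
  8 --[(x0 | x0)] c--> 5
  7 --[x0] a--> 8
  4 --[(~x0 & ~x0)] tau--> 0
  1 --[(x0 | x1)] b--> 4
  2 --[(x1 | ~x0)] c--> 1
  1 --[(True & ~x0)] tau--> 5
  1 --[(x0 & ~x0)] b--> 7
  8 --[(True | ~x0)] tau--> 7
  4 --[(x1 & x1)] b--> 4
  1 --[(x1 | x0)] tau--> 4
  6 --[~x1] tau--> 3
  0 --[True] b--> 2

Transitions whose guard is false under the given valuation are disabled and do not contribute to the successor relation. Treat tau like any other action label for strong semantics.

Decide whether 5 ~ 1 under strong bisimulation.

Bisimulation quotient by refinement:
  π0 = {{0,1,2,3,4,5,6,7,8}}
  π1 = {{0},{1},{2},{3,5},{4,8},{6},{7}}
  π2 = {{0},{1},{2},{3,5},{4},{6},{7},{8}}
Fixed point at round 3; 8 class(es).
5∈{3,5}, 1∈{1}

Answer: NOT BISIMILAR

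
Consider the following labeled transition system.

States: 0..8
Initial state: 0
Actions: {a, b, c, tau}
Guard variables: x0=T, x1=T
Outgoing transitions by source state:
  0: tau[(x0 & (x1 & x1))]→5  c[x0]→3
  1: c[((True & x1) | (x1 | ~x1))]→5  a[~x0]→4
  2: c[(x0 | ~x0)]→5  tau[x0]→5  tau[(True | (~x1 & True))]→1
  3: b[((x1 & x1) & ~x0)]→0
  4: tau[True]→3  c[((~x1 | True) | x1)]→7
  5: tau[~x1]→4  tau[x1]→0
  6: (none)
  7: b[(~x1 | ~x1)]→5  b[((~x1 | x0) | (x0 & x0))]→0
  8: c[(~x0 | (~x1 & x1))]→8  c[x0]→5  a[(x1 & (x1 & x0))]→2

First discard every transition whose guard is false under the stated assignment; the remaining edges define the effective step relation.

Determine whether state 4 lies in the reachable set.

Answer: UNREACHABLE

Analysis:
12 transition(s) survive guard evaluation.
Layer 0: {0}
Layer 1: {3,5}  cumulative {0,3,5}
Reach set: {0,3,5}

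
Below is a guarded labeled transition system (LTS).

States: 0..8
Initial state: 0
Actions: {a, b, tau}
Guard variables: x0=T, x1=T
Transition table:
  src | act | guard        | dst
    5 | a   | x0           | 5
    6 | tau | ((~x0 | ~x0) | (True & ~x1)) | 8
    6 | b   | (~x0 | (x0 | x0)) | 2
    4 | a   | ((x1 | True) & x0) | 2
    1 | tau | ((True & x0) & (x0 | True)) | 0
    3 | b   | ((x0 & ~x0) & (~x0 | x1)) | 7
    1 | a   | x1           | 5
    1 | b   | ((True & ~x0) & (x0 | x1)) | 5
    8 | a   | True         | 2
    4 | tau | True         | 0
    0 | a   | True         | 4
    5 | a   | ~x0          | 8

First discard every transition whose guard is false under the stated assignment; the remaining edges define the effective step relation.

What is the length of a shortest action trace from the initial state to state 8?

Breadth-first toward 8:
  L0 = {0}
  L1 = {4}
  L2 = {2}
8 never appears.

Answer: UNREACHABLE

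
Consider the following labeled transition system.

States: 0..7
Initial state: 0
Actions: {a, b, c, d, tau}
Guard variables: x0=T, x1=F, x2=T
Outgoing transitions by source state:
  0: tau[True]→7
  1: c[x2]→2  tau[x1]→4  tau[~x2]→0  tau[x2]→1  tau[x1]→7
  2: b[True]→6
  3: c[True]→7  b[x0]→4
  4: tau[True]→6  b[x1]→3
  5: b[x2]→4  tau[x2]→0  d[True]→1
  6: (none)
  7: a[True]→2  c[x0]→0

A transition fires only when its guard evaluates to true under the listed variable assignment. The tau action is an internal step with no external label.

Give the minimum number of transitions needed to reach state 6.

BFS to 6:
  Layer 0: {0}
  Layer 1: {7}
  Layer 2: {2}
  Layer 3: {6}
depth(6)=3, e.g. tau·a·b

Answer: 3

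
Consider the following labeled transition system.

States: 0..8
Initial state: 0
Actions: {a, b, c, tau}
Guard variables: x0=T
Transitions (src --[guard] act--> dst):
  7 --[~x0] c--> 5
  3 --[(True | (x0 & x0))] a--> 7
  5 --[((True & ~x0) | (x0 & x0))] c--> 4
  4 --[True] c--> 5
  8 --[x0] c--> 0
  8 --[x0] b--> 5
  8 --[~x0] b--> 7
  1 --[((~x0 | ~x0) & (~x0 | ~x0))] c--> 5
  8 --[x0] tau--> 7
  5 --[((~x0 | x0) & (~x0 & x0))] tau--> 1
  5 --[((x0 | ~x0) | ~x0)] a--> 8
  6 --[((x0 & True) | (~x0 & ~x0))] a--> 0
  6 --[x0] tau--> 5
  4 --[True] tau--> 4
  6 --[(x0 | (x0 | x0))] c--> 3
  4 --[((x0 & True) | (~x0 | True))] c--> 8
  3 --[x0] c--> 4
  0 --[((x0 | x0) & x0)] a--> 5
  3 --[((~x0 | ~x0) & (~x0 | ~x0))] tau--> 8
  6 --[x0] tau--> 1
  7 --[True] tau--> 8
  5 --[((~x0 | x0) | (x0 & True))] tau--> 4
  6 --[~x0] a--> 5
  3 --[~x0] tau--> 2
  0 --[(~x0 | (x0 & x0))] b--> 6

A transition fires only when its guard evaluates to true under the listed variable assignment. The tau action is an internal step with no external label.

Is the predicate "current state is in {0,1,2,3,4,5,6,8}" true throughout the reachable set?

Inv-set: {0,1,2,3,4,5,6,8}
Reach set: {0,1,3,4,5,6,7,8}
  0: safe
  1: safe
  3: safe
  4: safe
  5: safe
  6: safe
  7: ✗ unsafe
  8: safe
counterexample path to 7: a·a·tau

Answer: INVARIANT VIOLATED at state 7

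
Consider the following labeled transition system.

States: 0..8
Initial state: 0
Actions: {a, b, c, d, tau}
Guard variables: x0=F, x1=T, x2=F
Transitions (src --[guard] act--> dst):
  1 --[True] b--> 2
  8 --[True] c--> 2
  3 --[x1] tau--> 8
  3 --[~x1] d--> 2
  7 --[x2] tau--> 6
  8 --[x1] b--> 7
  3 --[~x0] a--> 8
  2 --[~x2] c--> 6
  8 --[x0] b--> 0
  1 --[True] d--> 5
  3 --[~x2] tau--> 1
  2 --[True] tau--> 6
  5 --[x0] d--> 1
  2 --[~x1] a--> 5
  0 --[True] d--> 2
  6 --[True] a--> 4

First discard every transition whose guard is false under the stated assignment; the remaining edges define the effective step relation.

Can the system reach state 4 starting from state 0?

Answer: REACHABLE

Trace:
After dropping false guards: 11 live edges.
depth 0: {0}
depth 1: {2}  now seen {0,2}
depth 2: {6}  now seen {0,2,6}
depth 3: {4}  now seen {0,2,4,6}
R = {0,2,4,6}
witness 4: d·c·a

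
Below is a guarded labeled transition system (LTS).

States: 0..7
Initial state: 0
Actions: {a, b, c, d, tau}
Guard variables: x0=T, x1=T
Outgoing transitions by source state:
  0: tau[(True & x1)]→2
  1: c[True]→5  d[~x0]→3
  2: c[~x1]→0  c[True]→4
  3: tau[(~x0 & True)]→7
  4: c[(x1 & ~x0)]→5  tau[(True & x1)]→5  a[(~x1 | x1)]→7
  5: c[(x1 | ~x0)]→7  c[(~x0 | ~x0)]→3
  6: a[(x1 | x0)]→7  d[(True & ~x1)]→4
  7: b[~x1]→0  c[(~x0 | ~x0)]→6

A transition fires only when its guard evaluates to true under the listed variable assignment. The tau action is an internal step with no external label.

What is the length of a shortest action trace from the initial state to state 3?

Answer: UNREACHABLE

Analysis:
Breadth-first toward 3:
  depth 0: {0}
  depth 1: {2}
  depth 2: {4}
  depth 3: {5,7}
3 never appears.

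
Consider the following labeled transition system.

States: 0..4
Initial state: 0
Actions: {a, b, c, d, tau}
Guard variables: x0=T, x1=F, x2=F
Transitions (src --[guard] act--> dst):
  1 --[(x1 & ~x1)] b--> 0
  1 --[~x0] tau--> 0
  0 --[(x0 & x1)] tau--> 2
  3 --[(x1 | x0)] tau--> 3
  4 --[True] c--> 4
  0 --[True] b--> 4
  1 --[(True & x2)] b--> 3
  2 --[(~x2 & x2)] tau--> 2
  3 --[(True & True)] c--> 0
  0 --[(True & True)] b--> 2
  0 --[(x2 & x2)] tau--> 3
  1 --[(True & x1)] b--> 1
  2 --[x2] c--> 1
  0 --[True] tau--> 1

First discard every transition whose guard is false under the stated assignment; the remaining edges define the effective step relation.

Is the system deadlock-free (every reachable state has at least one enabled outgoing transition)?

Answer: DEADLOCK at state 1

Analysis:
R = {0,1,2,4}
  0: b→2  b→4  tau→1  [3 out]
  1: ∅  [no exit]
  2: ∅  [no exit]
  4: c→4  [1 out]
Path to 1: tau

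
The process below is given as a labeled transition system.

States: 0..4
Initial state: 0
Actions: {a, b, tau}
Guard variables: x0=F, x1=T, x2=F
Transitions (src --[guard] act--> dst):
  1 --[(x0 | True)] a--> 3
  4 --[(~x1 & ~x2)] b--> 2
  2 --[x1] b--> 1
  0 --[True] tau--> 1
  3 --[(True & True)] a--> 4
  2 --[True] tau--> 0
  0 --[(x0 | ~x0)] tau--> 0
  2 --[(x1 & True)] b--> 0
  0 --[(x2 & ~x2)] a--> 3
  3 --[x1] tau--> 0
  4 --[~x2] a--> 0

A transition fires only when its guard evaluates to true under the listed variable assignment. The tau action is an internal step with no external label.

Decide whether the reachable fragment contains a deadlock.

Answer: DEADLOCK-FREE

Analysis:
Reachable = {0,1,3,4}
  0: tau→0  tau→1  [2 exit(s)]
  1: a→3  [1 exit(s)]
  3: a→4  tau→0  [2 exit(s)]
  4: a→0  [1 exit(s)]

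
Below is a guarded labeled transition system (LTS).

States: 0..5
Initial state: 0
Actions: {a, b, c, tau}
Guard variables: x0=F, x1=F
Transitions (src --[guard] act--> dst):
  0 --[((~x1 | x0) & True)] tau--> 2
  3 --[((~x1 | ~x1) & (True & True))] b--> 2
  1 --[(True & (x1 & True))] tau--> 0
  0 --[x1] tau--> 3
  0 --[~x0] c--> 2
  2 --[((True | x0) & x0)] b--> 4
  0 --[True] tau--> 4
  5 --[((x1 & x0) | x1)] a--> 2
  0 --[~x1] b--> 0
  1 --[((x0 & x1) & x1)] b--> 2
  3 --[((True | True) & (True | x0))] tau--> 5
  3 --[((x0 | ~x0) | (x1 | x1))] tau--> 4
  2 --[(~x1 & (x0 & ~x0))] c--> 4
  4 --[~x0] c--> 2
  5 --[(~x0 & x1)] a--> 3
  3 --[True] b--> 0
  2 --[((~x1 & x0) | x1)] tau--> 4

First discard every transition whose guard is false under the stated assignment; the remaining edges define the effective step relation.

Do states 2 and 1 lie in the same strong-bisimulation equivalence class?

Answer: BISIMILAR

Analysis:
Refine partition for ~:
  P[0] = {{0,1,2,3,4,5}}
  P[1] = {{0},{1,2,5},{3},{4}}
4 equivalence class(es) (converged in 2)
2∈{1,2,5}, 1∈{1,2,5}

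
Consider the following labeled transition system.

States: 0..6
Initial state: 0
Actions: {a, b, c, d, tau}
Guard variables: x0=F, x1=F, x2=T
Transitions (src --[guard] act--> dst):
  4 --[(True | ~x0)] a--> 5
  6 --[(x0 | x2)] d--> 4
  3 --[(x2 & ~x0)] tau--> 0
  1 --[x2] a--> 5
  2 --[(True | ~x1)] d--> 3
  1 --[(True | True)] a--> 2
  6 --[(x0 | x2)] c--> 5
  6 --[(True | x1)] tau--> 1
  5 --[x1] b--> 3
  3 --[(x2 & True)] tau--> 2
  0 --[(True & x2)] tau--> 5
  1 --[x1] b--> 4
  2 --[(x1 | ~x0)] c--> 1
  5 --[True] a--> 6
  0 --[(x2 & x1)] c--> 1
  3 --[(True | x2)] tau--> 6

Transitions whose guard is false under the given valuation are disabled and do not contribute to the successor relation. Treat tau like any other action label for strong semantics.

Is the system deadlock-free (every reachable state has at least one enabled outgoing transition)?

Reachable = {0,1,2,3,4,5,6}
  0: tau→5  [deg 1]
  1: a→2  a→5  [deg 2]
  2: c→1  d→3  [deg 2]
  3: tau→0  tau→2  tau→6  [deg 3]
  4: a→5  [deg 1]
  5: a→6  [deg 1]
  6: c→5  d→4  tau→1  [deg 3]

Answer: DEADLOCK-FREE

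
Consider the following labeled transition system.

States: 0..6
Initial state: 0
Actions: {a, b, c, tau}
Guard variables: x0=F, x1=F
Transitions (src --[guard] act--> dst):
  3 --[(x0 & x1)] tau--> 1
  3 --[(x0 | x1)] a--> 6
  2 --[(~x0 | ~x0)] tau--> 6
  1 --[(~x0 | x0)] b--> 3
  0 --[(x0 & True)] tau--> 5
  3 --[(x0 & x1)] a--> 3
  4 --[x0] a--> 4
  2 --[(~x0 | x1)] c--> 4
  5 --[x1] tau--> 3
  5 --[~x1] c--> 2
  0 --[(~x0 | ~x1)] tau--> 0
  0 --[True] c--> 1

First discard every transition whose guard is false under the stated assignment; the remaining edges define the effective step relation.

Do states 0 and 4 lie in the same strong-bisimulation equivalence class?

Refine partition for ~:
  round 0: {{0,1,2,3,4,5,6}}
  round 1: {{0,2},{1},{3,4,6},{5}}
  round 2: {{0},{1},{2},{3,4,6},{5}}
5 equivalence class(es) (converged in 3)
0∈{0}, 4∈{3,4,6}

Answer: NOT BISIMILAR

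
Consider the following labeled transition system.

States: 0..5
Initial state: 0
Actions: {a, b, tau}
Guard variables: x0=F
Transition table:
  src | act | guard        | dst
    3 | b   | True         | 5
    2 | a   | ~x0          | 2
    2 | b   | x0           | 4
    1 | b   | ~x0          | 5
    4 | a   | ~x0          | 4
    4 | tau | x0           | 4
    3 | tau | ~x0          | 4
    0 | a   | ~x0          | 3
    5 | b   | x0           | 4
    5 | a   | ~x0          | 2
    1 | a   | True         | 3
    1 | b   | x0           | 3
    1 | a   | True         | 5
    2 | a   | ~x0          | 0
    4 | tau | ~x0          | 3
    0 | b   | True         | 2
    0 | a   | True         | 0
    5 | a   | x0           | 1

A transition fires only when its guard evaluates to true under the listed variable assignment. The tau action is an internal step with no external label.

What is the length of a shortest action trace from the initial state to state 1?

Answer: UNREACHABLE

Analysis:
BFS to 1:
  Layer 0: {0}
  Layer 1: {2,3}
  Layer 2: {4,5}
1 never appears.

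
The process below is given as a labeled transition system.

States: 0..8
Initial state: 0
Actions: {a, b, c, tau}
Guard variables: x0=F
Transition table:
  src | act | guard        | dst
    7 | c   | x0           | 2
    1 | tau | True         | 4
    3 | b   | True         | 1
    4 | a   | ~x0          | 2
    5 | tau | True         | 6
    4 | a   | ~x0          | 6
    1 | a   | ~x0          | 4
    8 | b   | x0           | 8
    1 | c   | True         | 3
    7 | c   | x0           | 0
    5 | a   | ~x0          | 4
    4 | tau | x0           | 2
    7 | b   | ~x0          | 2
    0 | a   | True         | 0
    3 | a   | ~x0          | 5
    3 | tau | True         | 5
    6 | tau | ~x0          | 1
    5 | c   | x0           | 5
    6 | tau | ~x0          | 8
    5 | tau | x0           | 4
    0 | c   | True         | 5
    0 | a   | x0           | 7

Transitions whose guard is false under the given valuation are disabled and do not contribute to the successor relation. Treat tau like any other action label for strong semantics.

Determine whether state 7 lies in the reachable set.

After dropping false guards: 15 live edges.
depth 0: {0}
depth 1: {5}  now seen {0,5}
depth 2: {4,6}  now seen {0,4,5,6}
depth 3: {1,2,8}  now seen {0,1,2,4,5,6,8}
depth 4: {3}  now seen {0,1,2,3,4,5,6,8}
R = {0,1,2,3,4,5,6,8}

Answer: UNREACHABLE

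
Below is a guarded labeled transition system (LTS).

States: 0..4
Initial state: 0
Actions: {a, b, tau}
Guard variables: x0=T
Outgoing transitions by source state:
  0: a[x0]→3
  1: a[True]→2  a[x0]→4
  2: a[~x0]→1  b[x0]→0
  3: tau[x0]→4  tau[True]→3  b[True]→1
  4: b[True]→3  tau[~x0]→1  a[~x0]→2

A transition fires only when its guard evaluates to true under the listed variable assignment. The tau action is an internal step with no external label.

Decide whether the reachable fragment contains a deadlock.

Reachable = {0,1,2,3,4}
  0: a→3  [1 out]
  1: a→2  a→4  [2 out]
  2: b→0  [1 out]
  3: b→1  tau→3  tau→4  [3 out]
  4: b→3  [1 out]

Answer: DEADLOCK-FREE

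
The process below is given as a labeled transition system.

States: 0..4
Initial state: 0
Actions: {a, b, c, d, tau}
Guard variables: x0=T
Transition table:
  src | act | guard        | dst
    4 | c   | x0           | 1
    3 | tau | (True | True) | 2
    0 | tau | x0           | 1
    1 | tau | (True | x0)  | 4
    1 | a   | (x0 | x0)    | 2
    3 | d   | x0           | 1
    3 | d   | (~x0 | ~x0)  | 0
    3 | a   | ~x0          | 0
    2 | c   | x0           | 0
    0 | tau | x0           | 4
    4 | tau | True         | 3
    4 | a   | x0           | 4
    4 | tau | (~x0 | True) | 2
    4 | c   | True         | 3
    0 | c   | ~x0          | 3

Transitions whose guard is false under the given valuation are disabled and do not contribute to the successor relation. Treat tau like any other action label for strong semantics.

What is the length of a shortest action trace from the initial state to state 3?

Answer: 2

Working:
BFS to 3:
  Layer 0: {0}
  Layer 1: {1,4}
  Layer 2: {2,3}
depth(3)=2, e.g. tau·c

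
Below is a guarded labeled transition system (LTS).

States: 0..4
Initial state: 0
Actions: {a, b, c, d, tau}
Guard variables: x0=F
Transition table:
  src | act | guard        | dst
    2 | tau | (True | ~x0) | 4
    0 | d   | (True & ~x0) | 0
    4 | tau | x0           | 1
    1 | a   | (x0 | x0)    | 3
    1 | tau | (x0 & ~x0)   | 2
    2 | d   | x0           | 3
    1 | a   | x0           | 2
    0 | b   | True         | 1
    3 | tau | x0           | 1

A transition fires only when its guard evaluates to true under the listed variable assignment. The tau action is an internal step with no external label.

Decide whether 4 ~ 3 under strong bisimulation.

Answer: BISIMILAR

Analysis:
Bisimulation quotient by refinement:
  P[0] = {{0,1,2,3,4}}
  P[1] = {{0},{1,3,4},{2}}
3 equivalence class(es) (converged in 2)
4∈{1,3,4}, 3∈{1,3,4}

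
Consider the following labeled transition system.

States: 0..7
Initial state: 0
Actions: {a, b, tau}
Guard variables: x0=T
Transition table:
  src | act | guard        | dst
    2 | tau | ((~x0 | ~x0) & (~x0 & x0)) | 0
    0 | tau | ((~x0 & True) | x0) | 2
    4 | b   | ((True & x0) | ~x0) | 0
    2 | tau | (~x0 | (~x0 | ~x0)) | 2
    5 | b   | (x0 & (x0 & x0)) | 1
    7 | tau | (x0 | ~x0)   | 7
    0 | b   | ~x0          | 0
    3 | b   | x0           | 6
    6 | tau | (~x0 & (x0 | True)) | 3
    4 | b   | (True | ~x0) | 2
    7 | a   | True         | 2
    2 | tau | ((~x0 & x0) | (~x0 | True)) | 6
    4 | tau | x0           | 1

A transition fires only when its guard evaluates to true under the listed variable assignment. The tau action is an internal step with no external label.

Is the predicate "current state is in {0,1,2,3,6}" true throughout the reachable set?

Answer: INVARIANT HOLDS

Working:
Allowed set {0,1,2,3,6}
Reachable = {0,2,6}
  0: safe
  2: safe
  6: safe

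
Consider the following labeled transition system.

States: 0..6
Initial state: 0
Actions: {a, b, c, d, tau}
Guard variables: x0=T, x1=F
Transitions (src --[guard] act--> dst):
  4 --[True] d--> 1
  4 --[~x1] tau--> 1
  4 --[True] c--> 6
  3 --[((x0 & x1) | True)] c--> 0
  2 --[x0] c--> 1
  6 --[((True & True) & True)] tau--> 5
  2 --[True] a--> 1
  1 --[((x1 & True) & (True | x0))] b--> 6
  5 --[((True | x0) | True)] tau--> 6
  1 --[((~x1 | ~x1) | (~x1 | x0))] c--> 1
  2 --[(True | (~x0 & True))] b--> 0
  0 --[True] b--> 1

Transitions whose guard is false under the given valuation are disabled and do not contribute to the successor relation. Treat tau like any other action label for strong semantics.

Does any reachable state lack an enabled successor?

Answer: DEADLOCK-FREE

Analysis:
Reachable = {0,1}
  0: b→1  [1 exit(s)]
  1: c→1  [1 exit(s)]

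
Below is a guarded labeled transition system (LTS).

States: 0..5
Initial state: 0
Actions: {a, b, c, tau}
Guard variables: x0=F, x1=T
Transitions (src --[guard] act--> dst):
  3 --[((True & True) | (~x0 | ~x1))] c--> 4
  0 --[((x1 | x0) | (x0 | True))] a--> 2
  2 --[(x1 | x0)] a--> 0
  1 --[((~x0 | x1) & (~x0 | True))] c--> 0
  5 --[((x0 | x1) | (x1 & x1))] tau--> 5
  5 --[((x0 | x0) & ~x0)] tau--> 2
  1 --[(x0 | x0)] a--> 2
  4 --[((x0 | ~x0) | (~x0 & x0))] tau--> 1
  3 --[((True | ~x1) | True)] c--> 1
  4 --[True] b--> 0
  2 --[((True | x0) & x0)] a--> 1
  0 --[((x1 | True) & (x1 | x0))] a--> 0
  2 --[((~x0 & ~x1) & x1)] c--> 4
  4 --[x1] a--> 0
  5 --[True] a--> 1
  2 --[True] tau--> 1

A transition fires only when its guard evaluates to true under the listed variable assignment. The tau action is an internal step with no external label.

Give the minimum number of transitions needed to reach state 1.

Answer: 2

Working:
Layered search for 1:
  Layer 0: {0}
  Layer 1: {2}
  Layer 2: {1}
depth(1)=2, e.g. a·tau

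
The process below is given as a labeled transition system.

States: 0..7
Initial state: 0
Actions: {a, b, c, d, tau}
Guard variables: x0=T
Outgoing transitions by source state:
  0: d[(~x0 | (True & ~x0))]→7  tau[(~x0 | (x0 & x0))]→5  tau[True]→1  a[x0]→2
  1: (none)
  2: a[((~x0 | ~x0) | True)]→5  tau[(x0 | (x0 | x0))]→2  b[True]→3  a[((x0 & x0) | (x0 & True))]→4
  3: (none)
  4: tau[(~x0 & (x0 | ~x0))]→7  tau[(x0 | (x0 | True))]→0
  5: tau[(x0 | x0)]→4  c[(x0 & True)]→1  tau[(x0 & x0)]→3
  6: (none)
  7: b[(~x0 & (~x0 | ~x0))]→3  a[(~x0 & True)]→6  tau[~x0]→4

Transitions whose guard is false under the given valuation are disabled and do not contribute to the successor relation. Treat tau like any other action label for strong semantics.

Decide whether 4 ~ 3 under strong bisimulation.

Answer: NOT BISIMILAR

Analysis:
Refine partition for ~:
  P[0] = {{0,1,2,3,4,5,6,7}}
  P[1] = {{0},{1,3,6,7},{2},{4},{5}}
Fixed point at round 2; 5 class(es).
class of 4: {4}; class of 3: {1,3,6,7}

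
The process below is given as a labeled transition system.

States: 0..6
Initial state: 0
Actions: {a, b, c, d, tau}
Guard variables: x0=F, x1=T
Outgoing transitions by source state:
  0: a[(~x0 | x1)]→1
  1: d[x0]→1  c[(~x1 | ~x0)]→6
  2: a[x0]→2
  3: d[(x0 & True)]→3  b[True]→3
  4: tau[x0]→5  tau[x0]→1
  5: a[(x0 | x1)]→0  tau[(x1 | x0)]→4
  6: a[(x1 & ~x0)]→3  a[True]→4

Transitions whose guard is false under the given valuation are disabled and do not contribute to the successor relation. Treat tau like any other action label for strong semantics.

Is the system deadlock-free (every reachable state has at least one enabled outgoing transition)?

Answer: DEADLOCK at state 4

Working:
Reach set: {0,1,3,4,6}
  0: a→1  [1 exit(s)]
  1: c→6  [1 exit(s)]
  3: b→3  [1 exit(s)]
  4: ∅  [deadlock]
  6: a→3  a→4  [2 exit(s)]
witness 4: a·c·a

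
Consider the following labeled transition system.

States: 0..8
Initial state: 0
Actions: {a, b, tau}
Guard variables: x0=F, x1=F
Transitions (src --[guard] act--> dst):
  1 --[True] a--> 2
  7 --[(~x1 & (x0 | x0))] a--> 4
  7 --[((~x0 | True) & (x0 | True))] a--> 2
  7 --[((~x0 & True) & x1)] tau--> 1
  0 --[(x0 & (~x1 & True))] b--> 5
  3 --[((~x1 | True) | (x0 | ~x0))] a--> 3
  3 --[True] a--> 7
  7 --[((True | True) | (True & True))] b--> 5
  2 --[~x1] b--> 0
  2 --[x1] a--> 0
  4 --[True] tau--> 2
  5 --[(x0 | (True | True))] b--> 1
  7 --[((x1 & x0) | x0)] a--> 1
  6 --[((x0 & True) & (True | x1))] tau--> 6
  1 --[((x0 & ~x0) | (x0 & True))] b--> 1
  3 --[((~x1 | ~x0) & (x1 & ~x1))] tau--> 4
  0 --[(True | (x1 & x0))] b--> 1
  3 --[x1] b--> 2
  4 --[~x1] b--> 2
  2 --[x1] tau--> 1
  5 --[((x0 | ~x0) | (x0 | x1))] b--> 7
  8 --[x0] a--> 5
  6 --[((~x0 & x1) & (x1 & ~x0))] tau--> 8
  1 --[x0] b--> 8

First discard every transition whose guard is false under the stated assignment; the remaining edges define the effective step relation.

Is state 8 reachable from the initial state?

Answer: UNREACHABLE

Working:
Guard filter leaves 11 enabled edge(s).
L0 = {0}
L1 = {1}  total {0,1}
L2 = {2}  total {0,1,2}
Reachable = {0,1,2}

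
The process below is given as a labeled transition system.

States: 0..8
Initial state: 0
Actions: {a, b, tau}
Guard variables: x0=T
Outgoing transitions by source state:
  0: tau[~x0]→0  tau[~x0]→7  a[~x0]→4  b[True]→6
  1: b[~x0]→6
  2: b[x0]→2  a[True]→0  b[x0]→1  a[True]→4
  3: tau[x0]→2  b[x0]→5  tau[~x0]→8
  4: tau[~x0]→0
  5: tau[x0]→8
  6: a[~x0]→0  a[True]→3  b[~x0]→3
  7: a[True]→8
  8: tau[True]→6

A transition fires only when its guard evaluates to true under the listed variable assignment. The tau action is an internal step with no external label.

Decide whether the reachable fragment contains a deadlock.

Answer: DEADLOCK at state 1

Analysis:
R = {0,1,2,3,4,5,6,8}
  0: b→6  [1 out]
  1: ∅  [no exit]
  2: a→0  a→4  b→1  b→2  [4 out]
  3: b→5  tau→2  [2 out]
  4: ∅  [no exit]
  5: tau→8  [1 out]
  6: a→3  [1 out]
  8: tau→6  [1 out]
Path to 1: b·a·tau·b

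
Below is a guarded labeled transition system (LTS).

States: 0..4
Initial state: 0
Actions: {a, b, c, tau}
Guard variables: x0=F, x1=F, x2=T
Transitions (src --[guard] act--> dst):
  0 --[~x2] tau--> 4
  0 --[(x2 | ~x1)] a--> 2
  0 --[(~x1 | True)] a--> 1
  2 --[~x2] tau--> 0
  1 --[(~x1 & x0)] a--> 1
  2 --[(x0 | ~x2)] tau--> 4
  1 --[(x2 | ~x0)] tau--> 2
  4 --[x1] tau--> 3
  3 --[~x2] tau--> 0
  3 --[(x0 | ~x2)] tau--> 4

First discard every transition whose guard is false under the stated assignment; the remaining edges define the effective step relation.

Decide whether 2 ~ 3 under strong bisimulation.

Answer: BISIMILAR

Trace:
Refine partition for ~:
  P[0] = {{0,1,2,3,4}}
  P[1] = {{0},{1},{2,3,4}}
Fixed point at round 2; 3 class(es).
class of 2: {2,3,4}; class of 3: {2,3,4}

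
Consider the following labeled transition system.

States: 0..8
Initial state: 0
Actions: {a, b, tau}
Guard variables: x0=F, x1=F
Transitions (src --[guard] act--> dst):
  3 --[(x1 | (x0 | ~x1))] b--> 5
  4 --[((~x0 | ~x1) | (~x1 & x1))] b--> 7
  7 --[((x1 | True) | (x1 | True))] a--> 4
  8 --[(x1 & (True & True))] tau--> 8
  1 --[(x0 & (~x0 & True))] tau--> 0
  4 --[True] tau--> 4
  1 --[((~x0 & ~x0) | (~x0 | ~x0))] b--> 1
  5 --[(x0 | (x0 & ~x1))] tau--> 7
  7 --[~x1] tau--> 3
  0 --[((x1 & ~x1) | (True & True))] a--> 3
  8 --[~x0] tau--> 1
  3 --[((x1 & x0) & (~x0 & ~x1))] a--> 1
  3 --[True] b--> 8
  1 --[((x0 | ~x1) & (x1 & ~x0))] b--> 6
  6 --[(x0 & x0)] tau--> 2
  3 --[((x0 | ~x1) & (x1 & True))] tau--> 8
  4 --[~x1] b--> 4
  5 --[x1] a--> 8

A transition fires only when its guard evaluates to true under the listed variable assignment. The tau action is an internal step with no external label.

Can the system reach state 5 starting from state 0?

Answer: REACHABLE

Analysis:
10 transition(s) survive guard evaluation.
depth 0: {0}
depth 1: {3}  cumulative {0,3}
depth 2: {5,8}  cumulative {0,3,5,8}
depth 3: {1}  cumulative {0,1,3,5,8}
Reachable = {0,1,3,5,8}
witness 5: a·b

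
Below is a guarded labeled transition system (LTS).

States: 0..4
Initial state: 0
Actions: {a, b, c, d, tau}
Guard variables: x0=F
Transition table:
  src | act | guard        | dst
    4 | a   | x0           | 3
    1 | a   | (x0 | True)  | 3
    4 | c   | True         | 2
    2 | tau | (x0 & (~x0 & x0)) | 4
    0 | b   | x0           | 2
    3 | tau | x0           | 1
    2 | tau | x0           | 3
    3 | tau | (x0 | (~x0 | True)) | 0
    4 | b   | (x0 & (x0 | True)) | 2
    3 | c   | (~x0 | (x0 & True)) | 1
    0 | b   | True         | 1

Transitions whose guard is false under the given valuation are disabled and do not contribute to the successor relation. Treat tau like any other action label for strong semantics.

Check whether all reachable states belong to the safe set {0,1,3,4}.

Inv-set: {0,1,3,4}
Reach set: {0,1,3}
  0: ✓
  1: ✓
  3: ✓

Answer: INVARIANT HOLDS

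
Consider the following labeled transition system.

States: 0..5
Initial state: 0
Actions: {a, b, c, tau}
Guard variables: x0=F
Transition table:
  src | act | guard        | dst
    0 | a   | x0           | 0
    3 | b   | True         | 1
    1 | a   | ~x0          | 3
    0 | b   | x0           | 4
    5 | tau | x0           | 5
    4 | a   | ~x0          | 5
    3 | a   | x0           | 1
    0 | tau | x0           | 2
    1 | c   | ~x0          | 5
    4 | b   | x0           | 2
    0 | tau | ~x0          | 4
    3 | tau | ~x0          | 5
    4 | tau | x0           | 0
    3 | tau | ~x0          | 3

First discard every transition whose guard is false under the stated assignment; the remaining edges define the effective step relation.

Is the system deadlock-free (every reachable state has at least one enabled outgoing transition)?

Answer: DEADLOCK at state 5

Trace:
Reach set: {0,4,5}
  0: tau→4  [deg 1]
  4: a→5  [deg 1]
  5: ∅  [deadlock]
Path to 5: tau·a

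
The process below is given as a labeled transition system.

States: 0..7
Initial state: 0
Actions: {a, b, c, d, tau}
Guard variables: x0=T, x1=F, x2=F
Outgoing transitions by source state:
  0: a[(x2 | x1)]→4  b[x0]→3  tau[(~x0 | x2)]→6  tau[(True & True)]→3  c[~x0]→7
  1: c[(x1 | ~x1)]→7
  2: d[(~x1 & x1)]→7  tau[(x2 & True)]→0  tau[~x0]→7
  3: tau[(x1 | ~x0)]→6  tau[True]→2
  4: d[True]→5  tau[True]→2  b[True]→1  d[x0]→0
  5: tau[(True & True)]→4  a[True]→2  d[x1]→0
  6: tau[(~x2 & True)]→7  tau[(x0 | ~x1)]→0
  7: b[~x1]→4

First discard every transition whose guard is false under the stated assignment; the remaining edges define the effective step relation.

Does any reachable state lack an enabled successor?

Answer: DEADLOCK at state 2

Working:
Reachable = {0,2,3}
  0: b→3  tau→3  [2 exit(s)]
  2: ∅  [no exit]
  3: tau→2  [1 exit(s)]
Path to 2: b·tau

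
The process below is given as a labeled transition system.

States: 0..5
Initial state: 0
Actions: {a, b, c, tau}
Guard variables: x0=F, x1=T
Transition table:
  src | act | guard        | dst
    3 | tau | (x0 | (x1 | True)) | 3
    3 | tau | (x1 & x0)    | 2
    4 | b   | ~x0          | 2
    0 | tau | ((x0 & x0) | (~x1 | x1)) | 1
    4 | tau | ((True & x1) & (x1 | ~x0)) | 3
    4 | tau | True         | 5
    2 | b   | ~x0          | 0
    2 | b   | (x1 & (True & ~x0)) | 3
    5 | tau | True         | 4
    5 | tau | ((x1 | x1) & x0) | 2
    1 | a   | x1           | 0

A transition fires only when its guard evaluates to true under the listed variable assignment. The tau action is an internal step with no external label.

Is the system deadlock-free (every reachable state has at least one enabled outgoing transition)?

Reachable = {0,1}
  0: tau→1  [1 exit(s)]
  1: a→0  [1 exit(s)]

Answer: DEADLOCK-FREE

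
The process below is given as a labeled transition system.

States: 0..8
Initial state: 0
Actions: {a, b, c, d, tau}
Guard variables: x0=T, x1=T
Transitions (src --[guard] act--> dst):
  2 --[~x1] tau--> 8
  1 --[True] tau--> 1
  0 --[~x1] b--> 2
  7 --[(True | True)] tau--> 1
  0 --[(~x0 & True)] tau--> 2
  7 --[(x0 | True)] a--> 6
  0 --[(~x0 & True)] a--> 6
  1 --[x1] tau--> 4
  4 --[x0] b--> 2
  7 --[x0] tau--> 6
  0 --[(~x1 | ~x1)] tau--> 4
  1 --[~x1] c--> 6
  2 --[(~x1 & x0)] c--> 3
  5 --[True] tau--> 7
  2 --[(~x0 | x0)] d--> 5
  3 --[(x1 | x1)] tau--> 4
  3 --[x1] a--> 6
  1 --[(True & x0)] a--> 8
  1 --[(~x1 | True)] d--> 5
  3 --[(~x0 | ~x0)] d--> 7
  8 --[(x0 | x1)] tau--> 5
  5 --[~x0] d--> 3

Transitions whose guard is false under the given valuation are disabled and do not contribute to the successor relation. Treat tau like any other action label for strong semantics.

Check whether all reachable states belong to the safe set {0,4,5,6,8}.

Answer: INVARIANT HOLDS

Working:
Allowed set {0,4,5,6,8}
Reach set: {0}
  0: ✓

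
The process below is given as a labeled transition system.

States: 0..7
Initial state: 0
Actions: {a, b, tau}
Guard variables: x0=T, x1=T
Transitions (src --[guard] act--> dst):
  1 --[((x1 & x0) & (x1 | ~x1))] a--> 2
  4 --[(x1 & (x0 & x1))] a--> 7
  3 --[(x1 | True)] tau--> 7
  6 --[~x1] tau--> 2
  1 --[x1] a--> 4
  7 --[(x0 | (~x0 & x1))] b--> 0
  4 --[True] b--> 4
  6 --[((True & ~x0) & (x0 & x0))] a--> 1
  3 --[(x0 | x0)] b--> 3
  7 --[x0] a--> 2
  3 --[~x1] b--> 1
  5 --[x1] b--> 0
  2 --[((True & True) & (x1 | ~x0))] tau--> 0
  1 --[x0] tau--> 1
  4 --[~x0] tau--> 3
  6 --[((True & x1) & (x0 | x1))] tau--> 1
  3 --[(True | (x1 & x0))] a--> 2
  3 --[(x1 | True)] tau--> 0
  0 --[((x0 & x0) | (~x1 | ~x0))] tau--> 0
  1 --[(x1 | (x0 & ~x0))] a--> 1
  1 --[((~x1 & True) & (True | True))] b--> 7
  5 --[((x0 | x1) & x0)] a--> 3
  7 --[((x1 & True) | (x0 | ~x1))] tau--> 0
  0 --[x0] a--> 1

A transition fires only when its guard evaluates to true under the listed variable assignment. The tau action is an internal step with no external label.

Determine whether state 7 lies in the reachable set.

Answer: REACHABLE

Trace:
19 transition(s) survive guard evaluation.
Layer 0: {0}
Layer 1: {1}  cumulative {0,1}
Layer 2: {2,4}  cumulative {0,1,2,4}
Layer 3: {7}  cumulative {0,1,2,4,7}
Reach set: {0,1,2,4,7}
trace reaching 7: a·a·a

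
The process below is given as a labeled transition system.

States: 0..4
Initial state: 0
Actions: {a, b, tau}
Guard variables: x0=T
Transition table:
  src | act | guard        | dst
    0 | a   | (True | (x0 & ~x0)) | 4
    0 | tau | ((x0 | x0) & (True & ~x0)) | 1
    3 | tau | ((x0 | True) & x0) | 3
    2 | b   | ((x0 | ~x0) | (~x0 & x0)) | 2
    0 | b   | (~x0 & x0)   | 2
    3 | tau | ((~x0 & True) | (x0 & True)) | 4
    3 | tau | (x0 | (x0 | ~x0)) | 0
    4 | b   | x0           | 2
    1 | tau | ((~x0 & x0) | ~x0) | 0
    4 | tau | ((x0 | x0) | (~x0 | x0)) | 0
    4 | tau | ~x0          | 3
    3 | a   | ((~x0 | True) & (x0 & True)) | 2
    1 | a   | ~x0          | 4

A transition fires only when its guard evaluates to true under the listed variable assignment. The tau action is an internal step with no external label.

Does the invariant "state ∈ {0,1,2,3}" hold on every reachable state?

Answer: INVARIANT VIOLATED at state 4

Working:
Inv-set: {0,1,2,3}
Reachable = {0,2,4}
  0: safe
  2: safe
  4: VIOLATES
counterexample path to 4: a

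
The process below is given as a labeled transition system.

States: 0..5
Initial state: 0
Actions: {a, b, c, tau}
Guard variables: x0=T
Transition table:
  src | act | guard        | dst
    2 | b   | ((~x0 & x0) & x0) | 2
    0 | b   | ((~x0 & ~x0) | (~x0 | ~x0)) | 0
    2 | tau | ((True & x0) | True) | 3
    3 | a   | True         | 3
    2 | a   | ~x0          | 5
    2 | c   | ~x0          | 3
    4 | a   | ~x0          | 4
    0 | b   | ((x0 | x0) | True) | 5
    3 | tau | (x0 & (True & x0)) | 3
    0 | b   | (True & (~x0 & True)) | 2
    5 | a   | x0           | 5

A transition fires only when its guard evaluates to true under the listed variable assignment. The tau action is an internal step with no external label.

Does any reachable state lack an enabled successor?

Answer: DEADLOCK-FREE

Analysis:
Reachable = {0,5}
  0: b→5  [1 out]
  5: a→5  [1 out]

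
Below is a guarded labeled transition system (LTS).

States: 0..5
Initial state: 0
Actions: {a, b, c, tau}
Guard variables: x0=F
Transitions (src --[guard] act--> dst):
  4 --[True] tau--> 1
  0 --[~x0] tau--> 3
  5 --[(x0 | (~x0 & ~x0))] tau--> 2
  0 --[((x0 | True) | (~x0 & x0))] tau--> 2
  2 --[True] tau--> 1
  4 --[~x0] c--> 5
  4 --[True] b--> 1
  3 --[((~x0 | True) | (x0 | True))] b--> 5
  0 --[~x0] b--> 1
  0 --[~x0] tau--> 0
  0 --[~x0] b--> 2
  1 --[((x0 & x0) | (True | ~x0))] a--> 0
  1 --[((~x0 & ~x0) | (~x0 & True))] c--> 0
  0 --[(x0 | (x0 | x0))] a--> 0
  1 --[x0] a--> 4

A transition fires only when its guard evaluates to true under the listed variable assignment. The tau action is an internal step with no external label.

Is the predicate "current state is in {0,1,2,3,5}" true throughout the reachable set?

Answer: INVARIANT HOLDS

Analysis:
Allowed set {0,1,2,3,5}
Reach set: {0,1,2,3,5}
  0: ✓
  1: ✓
  2: ✓
  3: ✓
  5: ✓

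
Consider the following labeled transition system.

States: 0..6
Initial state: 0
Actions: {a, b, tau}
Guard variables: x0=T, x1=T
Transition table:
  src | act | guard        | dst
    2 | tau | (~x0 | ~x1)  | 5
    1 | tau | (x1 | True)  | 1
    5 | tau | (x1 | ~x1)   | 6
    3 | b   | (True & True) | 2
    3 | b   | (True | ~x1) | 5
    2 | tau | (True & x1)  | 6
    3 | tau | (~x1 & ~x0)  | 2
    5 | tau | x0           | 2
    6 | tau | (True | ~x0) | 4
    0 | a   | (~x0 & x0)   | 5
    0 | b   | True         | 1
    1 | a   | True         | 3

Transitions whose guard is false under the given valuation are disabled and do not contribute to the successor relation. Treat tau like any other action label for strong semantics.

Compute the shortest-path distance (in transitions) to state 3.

Answer: 2

Working:
Breadth-first toward 3:
  Layer 0: {0}
  Layer 1: {1}
  Layer 2: {3}
3 enters at depth 2; path b·a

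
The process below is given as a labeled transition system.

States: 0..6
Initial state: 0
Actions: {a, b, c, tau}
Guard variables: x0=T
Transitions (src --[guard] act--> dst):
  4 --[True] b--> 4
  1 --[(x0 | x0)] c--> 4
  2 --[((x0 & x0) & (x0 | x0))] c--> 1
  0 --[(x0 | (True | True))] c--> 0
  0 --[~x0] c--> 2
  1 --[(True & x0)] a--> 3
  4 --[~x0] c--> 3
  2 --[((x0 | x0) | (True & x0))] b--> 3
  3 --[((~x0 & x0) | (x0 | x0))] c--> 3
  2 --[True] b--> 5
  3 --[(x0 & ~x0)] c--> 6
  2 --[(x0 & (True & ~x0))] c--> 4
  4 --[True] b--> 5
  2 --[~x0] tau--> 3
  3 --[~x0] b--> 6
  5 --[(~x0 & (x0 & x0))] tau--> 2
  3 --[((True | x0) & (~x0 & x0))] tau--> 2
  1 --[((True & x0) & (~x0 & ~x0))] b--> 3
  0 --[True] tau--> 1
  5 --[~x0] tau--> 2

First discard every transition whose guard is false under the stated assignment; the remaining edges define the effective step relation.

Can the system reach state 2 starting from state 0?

Answer: UNREACHABLE

Analysis:
10 transition(s) survive guard evaluation.
L0 = {0}
L1 = {1}  total {0,1}
L2 = {3,4}  total {0,1,3,4}
L3 = {5}  total {0,1,3,4,5}
R = {0,1,3,4,5}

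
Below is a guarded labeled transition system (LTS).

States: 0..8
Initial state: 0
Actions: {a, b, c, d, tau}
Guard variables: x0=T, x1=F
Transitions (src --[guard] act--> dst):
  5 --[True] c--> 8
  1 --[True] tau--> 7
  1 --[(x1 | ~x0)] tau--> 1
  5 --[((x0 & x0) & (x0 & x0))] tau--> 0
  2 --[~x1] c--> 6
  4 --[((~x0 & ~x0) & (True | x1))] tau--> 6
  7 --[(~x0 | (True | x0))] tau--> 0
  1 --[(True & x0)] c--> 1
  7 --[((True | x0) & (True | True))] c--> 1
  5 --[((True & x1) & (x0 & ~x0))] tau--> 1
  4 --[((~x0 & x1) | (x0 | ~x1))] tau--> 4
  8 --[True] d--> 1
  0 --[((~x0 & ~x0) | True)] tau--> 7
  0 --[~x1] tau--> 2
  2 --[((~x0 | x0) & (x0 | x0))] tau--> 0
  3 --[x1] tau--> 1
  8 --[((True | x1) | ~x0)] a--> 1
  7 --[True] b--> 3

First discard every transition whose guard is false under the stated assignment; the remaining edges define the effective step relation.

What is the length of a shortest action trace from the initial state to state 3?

Answer: 2

Analysis:
BFS to 3:
  depth 0: {0}
  depth 1: {2,7}
  depth 2: {1,3,6}
depth(3)=2, e.g. tau·b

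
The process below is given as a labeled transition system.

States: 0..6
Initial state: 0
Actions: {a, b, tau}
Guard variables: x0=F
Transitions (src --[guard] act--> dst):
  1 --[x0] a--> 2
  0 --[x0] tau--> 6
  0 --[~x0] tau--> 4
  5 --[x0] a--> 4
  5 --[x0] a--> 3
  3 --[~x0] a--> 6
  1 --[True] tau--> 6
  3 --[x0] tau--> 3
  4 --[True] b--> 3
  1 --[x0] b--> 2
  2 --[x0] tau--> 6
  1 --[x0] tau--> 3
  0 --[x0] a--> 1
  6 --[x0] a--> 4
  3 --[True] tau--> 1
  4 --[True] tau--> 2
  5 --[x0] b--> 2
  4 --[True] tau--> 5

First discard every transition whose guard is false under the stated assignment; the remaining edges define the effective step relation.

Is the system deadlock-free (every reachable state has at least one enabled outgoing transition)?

Answer: DEADLOCK at state 2

Analysis:
R = {0,1,2,3,4,5,6}
  0: tau→4  [1 out]
  1: tau→6  [1 out]
  2: ∅  [STUCK]
  3: a→6  tau→1  [2 out]
  4: b→3  tau→2  tau→5  [3 out]
  5: ∅  [STUCK]
  6: ∅  [STUCK]
trace reaching 2: tau·tau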